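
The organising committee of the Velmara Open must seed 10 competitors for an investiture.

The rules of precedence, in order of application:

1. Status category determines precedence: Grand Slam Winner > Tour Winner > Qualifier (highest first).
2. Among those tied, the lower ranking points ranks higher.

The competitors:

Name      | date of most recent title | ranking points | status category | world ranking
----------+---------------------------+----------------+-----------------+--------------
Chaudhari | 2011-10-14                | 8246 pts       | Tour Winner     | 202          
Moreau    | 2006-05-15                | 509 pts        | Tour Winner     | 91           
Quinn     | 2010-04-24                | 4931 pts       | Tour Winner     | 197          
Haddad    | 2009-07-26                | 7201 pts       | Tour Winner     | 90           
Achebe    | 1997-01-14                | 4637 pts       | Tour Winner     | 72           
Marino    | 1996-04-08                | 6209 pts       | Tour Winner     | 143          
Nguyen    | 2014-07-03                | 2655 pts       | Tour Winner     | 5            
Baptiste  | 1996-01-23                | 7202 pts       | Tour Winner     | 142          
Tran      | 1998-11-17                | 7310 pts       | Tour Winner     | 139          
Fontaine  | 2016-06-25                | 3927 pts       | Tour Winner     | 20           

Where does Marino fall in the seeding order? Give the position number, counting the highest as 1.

6

By status category: Moreau, Nguyen, Fontaine, Achebe, Quinn, Marino, Haddad, Baptiste, Tran and Chaudhari (Tour Winner).
Among Moreau, Nguyen, Fontaine, Achebe, Quinn, Marino, Haddad, Baptiste, Tran and Chaudhari, by ranking points (lower first): Moreau (509 pts) before Nguyen (2655 pts) before Fontaine (3927 pts) before Achebe (4637 pts) before Quinn (4931 pts) before Marino (6209 pts) before Haddad (7201 pts) before Baptiste (7202 pts) before Tran (7310 pts) before Chaudhari (8246 pts).
Order: Moreau, Nguyen, Fontaine, Achebe, Quinn, Marino, Haddad, Baptiste, Tran, Chaudhari. So position 6.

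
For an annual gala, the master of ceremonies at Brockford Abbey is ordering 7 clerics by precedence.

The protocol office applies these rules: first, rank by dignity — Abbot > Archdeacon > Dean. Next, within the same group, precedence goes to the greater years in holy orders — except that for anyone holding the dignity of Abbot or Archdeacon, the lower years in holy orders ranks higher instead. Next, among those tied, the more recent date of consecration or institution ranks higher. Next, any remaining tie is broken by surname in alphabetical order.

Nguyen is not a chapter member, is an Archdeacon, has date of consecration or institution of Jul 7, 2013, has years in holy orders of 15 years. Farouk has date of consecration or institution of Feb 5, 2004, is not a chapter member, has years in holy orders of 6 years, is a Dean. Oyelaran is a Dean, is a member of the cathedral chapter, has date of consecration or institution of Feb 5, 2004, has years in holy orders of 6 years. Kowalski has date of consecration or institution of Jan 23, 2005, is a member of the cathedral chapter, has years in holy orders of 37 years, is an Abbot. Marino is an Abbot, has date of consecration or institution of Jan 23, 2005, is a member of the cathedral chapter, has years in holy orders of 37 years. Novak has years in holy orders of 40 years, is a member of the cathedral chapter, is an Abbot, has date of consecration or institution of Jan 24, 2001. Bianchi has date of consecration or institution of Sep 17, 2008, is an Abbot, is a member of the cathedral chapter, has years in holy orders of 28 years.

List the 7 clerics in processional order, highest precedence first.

Bianchi, Kowalski, Marino, Novak, Nguyen, Farouk, Oyelaran

By dignity: Bianchi, Kowalski, Marino and Novak (Abbot); then Nguyen (Archdeacon); then Farouk and Oyelaran (Dean).
Among Bianchi, Kowalski, Marino and Novak, by years in holy orders (lower first) (reversed rule for this group): Bianchi (28 years) before Kowalski and Marino (37 years) before Novak (40 years).
Kowalski and Marino both have date of consecration or institution Jan 23, 2005, so the next rule applies.
Among Kowalski and Marino, alphabetically by surname: Kowalski before Marino.
Farouk and Oyelaran both have years in holy orders 6 years, so the next rule applies.
Farouk and Oyelaran both have date of consecration or institution Feb 5, 2004, so the next rule applies.
Among Farouk and Oyelaran, alphabetically by surname: Farouk before Oyelaran.
Full order: Bianchi, Kowalski, Marino, Novak, Nguyen, Farouk, Oyelaran.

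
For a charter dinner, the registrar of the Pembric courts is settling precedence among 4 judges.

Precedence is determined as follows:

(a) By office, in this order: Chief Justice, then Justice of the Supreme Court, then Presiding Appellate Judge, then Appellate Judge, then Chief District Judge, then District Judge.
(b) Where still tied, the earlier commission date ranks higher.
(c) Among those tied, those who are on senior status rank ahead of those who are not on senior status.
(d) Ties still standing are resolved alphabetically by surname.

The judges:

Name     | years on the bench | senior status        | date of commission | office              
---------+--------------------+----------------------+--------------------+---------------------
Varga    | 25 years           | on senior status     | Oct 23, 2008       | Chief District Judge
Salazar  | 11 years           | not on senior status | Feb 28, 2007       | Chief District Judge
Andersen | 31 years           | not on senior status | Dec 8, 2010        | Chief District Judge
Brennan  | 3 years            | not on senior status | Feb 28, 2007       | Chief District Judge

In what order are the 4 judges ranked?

By office: Brennan, Salazar, Varga and Andersen (Chief District Judge).
Among Brennan, Salazar, Varga and Andersen, by date of commission (earlier first): Brennan and Salazar (Feb 28, 2007) before Varga (Oct 23, 2008) before Andersen (Dec 8, 2010).
Brennan and Salazar are each not on senior status, so the next rule applies.
Among Brennan and Salazar, alphabetically by surname: Brennan before Salazar.
Full order: Brennan, Salazar, Varga, Andersen.

Brennan, Salazar, Varga, Andersen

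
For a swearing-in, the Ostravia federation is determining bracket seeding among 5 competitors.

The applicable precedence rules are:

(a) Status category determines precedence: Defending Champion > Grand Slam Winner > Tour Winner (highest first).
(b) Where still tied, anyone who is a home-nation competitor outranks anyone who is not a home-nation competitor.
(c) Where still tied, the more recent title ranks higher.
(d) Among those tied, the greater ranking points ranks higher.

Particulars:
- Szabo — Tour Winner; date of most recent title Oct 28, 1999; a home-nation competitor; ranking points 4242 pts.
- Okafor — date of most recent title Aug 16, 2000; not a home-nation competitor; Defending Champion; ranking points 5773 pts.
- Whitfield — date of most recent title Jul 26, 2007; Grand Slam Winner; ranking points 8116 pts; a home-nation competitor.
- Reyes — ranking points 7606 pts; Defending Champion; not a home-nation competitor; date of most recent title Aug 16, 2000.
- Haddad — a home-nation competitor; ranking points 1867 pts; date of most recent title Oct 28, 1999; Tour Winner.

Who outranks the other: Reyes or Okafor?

By status category: Reyes and Okafor (Defending Champion); then Whitfield (Grand Slam Winner); then Szabo and Haddad (Tour Winner).
Reyes and Okafor are each not a home-nation competitor, so the next rule applies.
Reyes and Okafor both have date of most recent title Aug 16, 2000, so the next rule applies.
Among Reyes and Okafor, by ranking points (higher first): Reyes (7606 pts) before Okafor (5773 pts).
Szabo and Haddad are each a home-nation competitor, so the next rule applies.
Szabo and Haddad both have date of most recent title Oct 28, 1999, so the next rule applies.
Among Szabo and Haddad, by ranking points (higher first): Szabo (4242 pts) before Haddad (1867 pts).
So Reyes takes precedence.

Reyes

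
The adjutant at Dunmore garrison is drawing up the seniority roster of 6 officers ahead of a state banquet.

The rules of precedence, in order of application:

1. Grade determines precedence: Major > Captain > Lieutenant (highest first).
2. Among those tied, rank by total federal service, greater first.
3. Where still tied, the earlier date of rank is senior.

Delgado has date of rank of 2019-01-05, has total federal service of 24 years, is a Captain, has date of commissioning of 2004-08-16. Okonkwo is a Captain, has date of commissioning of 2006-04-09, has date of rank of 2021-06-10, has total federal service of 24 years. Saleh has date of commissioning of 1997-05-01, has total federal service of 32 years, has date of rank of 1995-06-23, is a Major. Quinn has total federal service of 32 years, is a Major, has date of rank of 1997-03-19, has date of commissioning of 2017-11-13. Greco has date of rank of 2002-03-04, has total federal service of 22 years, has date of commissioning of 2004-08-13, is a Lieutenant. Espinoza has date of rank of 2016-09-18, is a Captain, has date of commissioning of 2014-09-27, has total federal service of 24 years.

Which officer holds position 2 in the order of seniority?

Quinn

By grade: Saleh and Quinn (Major); then Espinoza, Delgado and Okonkwo (Captain); then Greco (Lieutenant).
Saleh and Quinn both have total federal service 32 years, so the next rule applies.
Among Saleh and Quinn, by date of rank (earlier first): Saleh (1995-06-23) before Quinn (1997-03-19).
Espinoza, Delgado and Okonkwo all have total federal service 24 years, so the next rule applies.
Among Espinoza, Delgado and Okonkwo, by date of rank (earlier first): Espinoza (2016-09-18) before Delgado (2019-01-05) before Okonkwo (2021-06-10).
Order: Saleh, Quinn, Espinoza, Delgado, Okonkwo, Greco.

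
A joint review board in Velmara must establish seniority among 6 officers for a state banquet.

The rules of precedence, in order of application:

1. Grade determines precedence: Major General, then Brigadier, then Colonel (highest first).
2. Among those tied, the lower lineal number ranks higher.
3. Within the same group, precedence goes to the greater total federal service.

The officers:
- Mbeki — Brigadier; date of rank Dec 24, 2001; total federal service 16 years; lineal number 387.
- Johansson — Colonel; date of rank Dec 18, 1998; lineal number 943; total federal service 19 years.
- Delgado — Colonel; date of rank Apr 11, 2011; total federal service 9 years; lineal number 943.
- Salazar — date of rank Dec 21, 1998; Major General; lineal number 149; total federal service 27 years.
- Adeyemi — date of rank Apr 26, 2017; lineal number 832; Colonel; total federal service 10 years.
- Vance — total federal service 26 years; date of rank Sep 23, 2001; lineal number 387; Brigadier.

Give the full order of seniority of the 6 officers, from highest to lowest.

By grade: Salazar (Major General); then Vance and Mbeki (Brigadier); then Adeyemi, Johansson and Delgado (Colonel).
Vance and Mbeki both have lineal number 387, so the next rule applies.
Among Vance and Mbeki, by total federal service (higher first): Vance (26 years) before Mbeki (16 years).
Among Adeyemi, Johansson and Delgado, by lineal number (lower first): Adeyemi (832) before Johansson and Delgado (943).
Among Johansson and Delgado, by total federal service (higher first): Johansson (19 years) before Delgado (9 years).
Full order: Salazar, Vance, Mbeki, Adeyemi, Johansson, Delgado.

Salazar, Vance, Mbeki, Adeyemi, Johansson, Delgado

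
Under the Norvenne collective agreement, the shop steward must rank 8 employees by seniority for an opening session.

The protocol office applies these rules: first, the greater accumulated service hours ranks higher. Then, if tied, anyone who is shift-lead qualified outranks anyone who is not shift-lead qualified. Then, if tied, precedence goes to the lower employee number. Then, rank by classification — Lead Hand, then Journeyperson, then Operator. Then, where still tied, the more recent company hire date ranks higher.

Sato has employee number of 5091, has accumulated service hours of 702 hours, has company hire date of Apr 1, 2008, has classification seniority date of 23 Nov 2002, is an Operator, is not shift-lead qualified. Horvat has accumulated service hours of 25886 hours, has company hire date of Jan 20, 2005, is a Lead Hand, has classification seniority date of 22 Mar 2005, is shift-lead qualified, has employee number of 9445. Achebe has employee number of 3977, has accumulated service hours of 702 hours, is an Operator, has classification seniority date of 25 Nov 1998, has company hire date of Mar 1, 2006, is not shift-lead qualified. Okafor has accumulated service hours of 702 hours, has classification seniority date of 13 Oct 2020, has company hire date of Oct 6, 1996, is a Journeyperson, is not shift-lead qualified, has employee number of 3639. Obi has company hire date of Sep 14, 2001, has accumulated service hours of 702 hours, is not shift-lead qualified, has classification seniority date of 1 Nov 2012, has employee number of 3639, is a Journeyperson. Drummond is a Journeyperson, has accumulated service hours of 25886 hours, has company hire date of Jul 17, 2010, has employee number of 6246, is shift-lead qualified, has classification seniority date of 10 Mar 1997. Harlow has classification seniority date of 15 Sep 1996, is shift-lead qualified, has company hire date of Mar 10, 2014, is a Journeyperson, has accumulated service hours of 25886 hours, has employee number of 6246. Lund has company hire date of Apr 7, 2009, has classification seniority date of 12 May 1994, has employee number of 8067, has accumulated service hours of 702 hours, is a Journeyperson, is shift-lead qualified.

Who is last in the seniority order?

Sato

By accumulated service hours (higher first): Harlow, Drummond and Horvat (each 25886 hours); then Lund, Obi, Okafor, Achebe and Sato (each 702 hours).
Harlow, Drummond and Horvat are each shift-lead qualified, so the next rule applies.
Among Harlow, Drummond and Horvat, by employee number (lower first): Harlow and Drummond (6246) before Horvat (9445).
Harlow and Drummond are each Journeyperson, so the next rule applies.
Among Harlow and Drummond, by company hire date (later first): Harlow (Mar 10, 2014) before Drummond (Jul 17, 2010).
Among Lund, Obi, Okafor, Achebe and Sato, shift-lead qualified before not shift-lead qualified: Lund (shift-lead qualified) before Obi, Okafor, Achebe and Sato (not shift-lead qualified).
Among Obi, Okafor, Achebe and Sato, by employee number (lower first): Obi and Okafor (3639) before Achebe (3977) before Sato (5091).
Obi and Okafor are each Journeyperson, so the next rule applies.
Among Obi and Okafor, by company hire date (later first): Obi (Sep 14, 2001) before Okafor (Oct 6, 1996).
Order: Harlow, Drummond, Horvat, Lund, Obi, Okafor, Achebe, Sato.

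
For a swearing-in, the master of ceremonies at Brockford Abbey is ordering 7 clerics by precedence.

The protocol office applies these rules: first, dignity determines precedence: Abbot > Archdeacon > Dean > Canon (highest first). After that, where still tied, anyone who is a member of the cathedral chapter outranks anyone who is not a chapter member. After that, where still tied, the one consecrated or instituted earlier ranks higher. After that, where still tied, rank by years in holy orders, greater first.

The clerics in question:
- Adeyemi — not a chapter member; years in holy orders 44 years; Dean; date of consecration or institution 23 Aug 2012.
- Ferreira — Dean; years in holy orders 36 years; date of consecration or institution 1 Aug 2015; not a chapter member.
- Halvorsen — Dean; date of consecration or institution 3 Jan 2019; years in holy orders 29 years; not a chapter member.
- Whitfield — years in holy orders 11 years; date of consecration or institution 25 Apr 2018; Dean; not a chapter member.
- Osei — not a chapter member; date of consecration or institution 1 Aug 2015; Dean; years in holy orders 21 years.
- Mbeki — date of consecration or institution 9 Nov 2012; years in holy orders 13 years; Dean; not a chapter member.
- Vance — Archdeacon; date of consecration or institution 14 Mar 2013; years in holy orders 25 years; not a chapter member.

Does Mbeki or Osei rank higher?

By dignity: Vance (Archdeacon); then Adeyemi, Mbeki, Ferreira, Osei, Whitfield and Halvorsen (Dean).
Adeyemi, Mbeki, Ferreira, Osei, Whitfield and Halvorsen are each not a chapter member, so the next rule applies.
Among Adeyemi, Mbeki, Ferreira, Osei, Whitfield and Halvorsen, by date of consecration or institution (earlier first): Adeyemi (23 Aug 2012) before Mbeki (9 Nov 2012) before Ferreira and Osei (1 Aug 2015) before Whitfield (25 Apr 2018) before Halvorsen (3 Jan 2019).
Among Ferreira and Osei, by years in holy orders (higher first): Ferreira (36 years) before Osei (21 years).
So Mbeki takes precedence.

Mbeki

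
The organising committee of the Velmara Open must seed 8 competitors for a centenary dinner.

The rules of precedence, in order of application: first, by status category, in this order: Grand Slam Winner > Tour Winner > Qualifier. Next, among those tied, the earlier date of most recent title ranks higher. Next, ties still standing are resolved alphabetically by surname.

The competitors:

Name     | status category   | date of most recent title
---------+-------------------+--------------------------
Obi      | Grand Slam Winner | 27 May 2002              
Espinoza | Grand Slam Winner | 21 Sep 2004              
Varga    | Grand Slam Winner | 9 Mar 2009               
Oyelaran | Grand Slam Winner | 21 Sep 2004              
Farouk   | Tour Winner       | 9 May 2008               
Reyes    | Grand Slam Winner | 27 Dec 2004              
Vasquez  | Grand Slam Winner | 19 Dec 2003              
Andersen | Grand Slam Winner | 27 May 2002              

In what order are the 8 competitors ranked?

Andersen, Obi, Vasquez, Espinoza, Oyelaran, Reyes, Varga, Farouk

By status category: Andersen, Obi, Vasquez, Espinoza, Oyelaran, Reyes and Varga (Grand Slam Winner); then Farouk (Tour Winner).
Among Andersen, Obi, Vasquez, Espinoza, Oyelaran, Reyes and Varga, by date of most recent title (earlier first): Andersen and Obi (27 May 2002) before Vasquez (19 Dec 2003) before Espinoza and Oyelaran (21 Sep 2004) before Reyes (27 Dec 2004) before Varga (9 Mar 2009).
Among Andersen and Obi, alphabetically by surname: Andersen before Obi.
Among Espinoza and Oyelaran, alphabetically by surname: Espinoza before Oyelaran.
Full order: Andersen, Obi, Vasquez, Espinoza, Oyelaran, Reyes, Varga, Farouk.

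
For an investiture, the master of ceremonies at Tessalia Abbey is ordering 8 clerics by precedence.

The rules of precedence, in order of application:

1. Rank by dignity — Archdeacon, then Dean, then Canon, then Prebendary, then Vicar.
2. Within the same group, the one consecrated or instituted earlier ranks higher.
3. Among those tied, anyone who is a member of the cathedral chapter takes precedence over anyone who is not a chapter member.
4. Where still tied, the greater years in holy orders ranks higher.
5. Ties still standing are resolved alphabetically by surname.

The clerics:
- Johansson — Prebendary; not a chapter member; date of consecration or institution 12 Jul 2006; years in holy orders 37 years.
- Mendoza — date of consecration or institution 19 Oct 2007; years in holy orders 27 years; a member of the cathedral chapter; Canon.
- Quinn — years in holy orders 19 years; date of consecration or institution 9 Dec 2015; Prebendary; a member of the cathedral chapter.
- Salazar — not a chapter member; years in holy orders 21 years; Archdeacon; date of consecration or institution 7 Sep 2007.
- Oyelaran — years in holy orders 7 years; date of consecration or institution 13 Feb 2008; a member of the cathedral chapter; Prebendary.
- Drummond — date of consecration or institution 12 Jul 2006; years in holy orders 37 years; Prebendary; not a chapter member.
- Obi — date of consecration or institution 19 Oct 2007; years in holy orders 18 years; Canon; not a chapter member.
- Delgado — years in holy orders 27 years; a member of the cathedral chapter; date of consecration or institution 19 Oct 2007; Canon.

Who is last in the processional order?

Quinn

By dignity: Salazar (Archdeacon); then Delgado, Mendoza and Obi (Canon); then Drummond, Johansson, Oyelaran and Quinn (Prebendary).
Delgado, Mendoza and Obi all have date of consecration or institution 19 Oct 2007, so the next rule applies.
Among Delgado, Mendoza and Obi, a member of the cathedral chapter before not a chapter member: Delgado and Mendoza (a member of the cathedral chapter) before Obi (not a chapter member).
Delgado and Mendoza both have years in holy orders 27 years, so the next rule applies.
Among Delgado and Mendoza, alphabetically by surname: Delgado before Mendoza.
Among Drummond, Johansson, Oyelaran and Quinn, by date of consecration or institution (earlier first): Drummond and Johansson (12 Jul 2006) before Oyelaran (13 Feb 2008) before Quinn (9 Dec 2015).
Drummond and Johansson are each not a chapter member, so the next rule applies.
Drummond and Johansson both have years in holy orders 37 years, so the next rule applies.
Among Drummond and Johansson, alphabetically by surname: Drummond before Johansson.
Order: Salazar, Delgado, Mendoza, Obi, Drummond, Johansson, Oyelaran, Quinn.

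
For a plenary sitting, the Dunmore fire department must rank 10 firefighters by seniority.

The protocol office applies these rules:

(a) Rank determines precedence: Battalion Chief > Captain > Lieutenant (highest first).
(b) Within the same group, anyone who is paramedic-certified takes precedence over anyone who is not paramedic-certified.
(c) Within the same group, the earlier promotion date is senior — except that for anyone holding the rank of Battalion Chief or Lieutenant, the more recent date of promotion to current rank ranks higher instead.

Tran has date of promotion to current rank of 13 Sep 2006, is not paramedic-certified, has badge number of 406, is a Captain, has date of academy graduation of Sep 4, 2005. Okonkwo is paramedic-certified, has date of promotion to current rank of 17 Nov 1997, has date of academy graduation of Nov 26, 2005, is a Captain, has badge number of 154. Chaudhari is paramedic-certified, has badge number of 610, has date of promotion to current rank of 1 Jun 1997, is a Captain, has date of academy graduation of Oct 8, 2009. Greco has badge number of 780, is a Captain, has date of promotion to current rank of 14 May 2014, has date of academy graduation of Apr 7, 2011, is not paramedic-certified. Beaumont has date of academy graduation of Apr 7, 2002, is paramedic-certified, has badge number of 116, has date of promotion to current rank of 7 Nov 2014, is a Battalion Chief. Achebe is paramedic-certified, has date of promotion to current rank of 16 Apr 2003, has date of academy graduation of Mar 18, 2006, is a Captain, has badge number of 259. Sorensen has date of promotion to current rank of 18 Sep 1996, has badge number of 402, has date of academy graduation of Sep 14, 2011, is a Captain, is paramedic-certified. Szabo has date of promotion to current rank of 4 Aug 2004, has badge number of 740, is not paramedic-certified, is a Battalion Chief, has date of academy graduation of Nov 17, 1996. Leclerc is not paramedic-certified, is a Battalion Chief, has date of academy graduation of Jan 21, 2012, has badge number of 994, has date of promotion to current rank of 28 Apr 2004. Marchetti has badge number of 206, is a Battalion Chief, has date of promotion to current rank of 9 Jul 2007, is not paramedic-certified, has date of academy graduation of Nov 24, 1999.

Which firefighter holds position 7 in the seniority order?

Okonkwo

By rank: Beaumont, Marchetti, Szabo and Leclerc (Battalion Chief); then Sorensen, Chaudhari, Okonkwo, Achebe, Tran and Greco (Captain).
Among Beaumont, Marchetti, Szabo and Leclerc, paramedic-certified before not paramedic-certified: Beaumont (paramedic-certified) before Marchetti, Szabo and Leclerc (not paramedic-certified).
Among Marchetti, Szabo and Leclerc, by date of promotion to current rank (later first) (reversed rule for this group): Marchetti (9 Jul 2007) before Szabo (4 Aug 2004) before Leclerc (28 Apr 2004).
Among Sorensen, Chaudhari, Okonkwo, Achebe, Tran and Greco, paramedic-certified before not paramedic-certified: Sorensen, Chaudhari, Okonkwo and Achebe (paramedic-certified) before Tran and Greco (not paramedic-certified).
Among Sorensen, Chaudhari, Okonkwo and Achebe, by date of promotion to current rank (earlier first): Sorensen (18 Sep 1996) before Chaudhari (1 Jun 1997) before Okonkwo (17 Nov 1997) before Achebe (16 Apr 2003).
Among Tran and Greco, by date of promotion to current rank (earlier first): Tran (13 Sep 2006) before Greco (14 May 2014).
Order: Beaumont, Marchetti, Szabo, Leclerc, Sorensen, Chaudhari, Okonkwo, Achebe, Tran, Greco.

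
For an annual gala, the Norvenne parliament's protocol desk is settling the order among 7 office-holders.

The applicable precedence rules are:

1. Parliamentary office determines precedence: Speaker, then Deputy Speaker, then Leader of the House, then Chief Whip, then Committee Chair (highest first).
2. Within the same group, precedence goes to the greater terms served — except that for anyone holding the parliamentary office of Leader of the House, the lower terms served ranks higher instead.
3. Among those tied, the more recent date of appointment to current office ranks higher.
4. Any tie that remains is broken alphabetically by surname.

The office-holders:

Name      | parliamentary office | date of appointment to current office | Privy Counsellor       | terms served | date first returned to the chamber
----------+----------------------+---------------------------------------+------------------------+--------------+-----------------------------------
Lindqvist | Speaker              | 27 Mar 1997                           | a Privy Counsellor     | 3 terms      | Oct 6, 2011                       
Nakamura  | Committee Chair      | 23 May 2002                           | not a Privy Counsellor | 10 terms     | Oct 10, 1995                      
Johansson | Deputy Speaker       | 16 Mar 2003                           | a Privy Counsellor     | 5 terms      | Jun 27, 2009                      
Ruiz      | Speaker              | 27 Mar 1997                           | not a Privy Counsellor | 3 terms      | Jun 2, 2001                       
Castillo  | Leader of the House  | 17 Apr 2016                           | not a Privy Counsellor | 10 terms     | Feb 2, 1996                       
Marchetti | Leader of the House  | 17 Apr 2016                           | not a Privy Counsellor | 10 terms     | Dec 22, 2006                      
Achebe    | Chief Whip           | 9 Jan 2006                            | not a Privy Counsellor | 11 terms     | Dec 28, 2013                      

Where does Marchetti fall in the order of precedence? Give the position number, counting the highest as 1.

5

By parliamentary office: Lindqvist and Ruiz (Speaker); then Johansson (Deputy Speaker); then Castillo and Marchetti (Leader of the House); then Achebe (Chief Whip); then Nakamura (Committee Chair).
Lindqvist and Ruiz both have terms served 3 terms, so the next rule applies.
Lindqvist and Ruiz both have date of appointment to current office 27 Mar 1997, so the next rule applies.
Among Lindqvist and Ruiz, alphabetically by surname: Lindqvist before Ruiz.
Castillo and Marchetti both have terms served 10 terms, so the next rule applies.
Castillo and Marchetti both have date of appointment to current office 17 Apr 2016, so the next rule applies.
Among Castillo and Marchetti, alphabetically by surname: Castillo before Marchetti.
Order: Lindqvist, Ruiz, Johansson, Castillo, Marchetti, Achebe, Nakamura. So position 5.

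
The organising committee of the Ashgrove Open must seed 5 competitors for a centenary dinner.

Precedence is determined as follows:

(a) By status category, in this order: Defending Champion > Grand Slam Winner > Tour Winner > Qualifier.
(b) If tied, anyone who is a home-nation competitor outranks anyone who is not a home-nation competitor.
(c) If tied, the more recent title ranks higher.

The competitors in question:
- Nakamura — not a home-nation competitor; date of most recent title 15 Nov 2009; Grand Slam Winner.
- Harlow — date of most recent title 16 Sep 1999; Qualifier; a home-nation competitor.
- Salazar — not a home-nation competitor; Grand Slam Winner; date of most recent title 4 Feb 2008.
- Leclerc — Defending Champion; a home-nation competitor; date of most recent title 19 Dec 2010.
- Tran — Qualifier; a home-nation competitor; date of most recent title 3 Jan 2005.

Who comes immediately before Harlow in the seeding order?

Tran

By status category: Leclerc (Defending Champion); then Nakamura and Salazar (Grand Slam Winner); then Tran and Harlow (Qualifier).
Nakamura and Salazar are each not a home-nation competitor, so the next rule applies.
Among Nakamura and Salazar, by date of most recent title (later first): Nakamura (15 Nov 2009) before Salazar (4 Feb 2008).
Tran and Harlow are each a home-nation competitor, so the next rule applies.
Among Tran and Harlow, by date of most recent title (later first): Tran (3 Jan 2005) before Harlow (16 Sep 1999).
Order: Leclerc, Nakamura, Salazar, Tran, Harlow.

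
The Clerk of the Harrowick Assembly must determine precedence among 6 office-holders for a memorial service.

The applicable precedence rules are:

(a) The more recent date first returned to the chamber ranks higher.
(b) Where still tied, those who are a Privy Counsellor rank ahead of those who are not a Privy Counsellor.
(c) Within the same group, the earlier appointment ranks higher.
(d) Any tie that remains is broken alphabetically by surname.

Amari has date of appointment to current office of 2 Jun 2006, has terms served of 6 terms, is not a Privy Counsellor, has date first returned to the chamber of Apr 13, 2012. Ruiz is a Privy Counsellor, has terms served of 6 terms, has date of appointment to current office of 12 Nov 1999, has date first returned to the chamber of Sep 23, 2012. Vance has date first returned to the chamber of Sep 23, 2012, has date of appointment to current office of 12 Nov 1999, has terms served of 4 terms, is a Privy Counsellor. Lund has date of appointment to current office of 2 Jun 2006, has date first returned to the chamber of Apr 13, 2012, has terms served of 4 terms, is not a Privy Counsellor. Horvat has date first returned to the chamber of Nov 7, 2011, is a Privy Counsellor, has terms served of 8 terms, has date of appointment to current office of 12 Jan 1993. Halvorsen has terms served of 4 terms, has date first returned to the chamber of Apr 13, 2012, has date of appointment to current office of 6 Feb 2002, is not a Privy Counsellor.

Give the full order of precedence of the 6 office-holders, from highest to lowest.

By date first returned to the chamber (later first): Ruiz and Vance (both Sep 23, 2012); then Halvorsen, Amari and Lund (each Apr 13, 2012); then Horvat (Nov 7, 2011).
Ruiz and Vance are each a Privy Counsellor, so the next rule applies.
Ruiz and Vance both have date of appointment to current office 12 Nov 1999, so the next rule applies.
Among Ruiz and Vance, alphabetically by surname: Ruiz before Vance.
Halvorsen, Amari and Lund are each not a Privy Counsellor, so the next rule applies.
Among Halvorsen, Amari and Lund, by date of appointment to current office (earlier first): Halvorsen (6 Feb 2002) before Amari and Lund (2 Jun 2006).
Among Amari and Lund, alphabetically by surname: Amari before Lund.
Full order: Ruiz, Vance, Halvorsen, Amari, Lund, Horvat.

Ruiz, Vance, Halvorsen, Amari, Lund, Horvat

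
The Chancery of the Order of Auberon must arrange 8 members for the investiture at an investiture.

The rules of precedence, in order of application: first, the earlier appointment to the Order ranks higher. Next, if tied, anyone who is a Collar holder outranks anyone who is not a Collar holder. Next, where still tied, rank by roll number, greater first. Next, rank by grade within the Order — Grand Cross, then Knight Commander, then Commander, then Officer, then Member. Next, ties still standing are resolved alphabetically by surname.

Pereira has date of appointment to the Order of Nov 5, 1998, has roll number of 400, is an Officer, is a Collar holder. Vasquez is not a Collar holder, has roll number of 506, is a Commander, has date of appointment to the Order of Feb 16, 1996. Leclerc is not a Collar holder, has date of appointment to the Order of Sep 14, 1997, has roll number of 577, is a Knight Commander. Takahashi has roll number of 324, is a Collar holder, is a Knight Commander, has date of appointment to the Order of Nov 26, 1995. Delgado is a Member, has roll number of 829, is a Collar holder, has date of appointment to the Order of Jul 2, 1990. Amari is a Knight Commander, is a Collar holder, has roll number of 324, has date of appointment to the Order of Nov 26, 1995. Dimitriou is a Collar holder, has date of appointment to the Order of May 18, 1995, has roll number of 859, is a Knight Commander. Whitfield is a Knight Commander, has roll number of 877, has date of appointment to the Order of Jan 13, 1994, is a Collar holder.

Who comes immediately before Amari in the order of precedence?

Dimitriou

By date of appointment to the Order (earlier first): Delgado (Jul 2, 1990); then Whitfield (Jan 13, 1994); then Dimitriou (May 18, 1995); then Amari and Takahashi (both Nov 26, 1995); then Vasquez (Feb 16, 1996); then Leclerc (Sep 14, 1997); then Pereira (Nov 5, 1998).
Amari and Takahashi are each a Collar holder, so the next rule applies.
Amari and Takahashi both have roll number 324, so the next rule applies.
Amari and Takahashi are each Knight Commander, so the next rule applies.
Among Amari and Takahashi, alphabetically by surname: Amari before Takahashi.
Order: Delgado, Whitfield, Dimitriou, Amari, Takahashi, Vasquez, Leclerc, Pereira.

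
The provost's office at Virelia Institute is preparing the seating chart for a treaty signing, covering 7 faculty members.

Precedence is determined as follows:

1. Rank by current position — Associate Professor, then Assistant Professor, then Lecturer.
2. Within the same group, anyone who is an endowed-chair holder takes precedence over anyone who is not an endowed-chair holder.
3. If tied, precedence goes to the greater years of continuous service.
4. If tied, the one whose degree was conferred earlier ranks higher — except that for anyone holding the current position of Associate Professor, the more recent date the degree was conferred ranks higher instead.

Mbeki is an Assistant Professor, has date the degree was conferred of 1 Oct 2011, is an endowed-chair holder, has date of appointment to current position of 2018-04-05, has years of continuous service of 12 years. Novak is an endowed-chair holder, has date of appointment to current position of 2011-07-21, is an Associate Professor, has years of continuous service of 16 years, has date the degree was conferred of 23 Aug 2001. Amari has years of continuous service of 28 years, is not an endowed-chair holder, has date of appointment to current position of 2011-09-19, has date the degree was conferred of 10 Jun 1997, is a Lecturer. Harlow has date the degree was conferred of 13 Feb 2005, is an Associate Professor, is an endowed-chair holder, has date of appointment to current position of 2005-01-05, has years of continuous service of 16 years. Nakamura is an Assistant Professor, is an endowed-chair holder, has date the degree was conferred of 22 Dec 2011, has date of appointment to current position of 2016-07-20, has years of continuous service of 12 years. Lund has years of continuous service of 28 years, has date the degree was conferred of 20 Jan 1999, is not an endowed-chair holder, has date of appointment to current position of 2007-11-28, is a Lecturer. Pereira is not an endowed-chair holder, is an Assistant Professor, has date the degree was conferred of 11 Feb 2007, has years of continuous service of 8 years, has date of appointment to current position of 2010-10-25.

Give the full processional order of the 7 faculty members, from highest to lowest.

By current position: Harlow and Novak (Associate Professor); then Mbeki, Nakamura and Pereira (Assistant Professor); then Amari and Lund (Lecturer).
Harlow and Novak are each an endowed-chair holder, so the next rule applies.
Harlow and Novak both have years of continuous service 16 years, so the next rule applies.
Among Harlow and Novak, by date the degree was conferred (later first) (reversed rule for this group): Harlow (13 Feb 2005) before Novak (23 Aug 2001).
Among Mbeki, Nakamura and Pereira, an endowed-chair holder before not an endowed-chair holder: Mbeki and Nakamura (an endowed-chair holder) before Pereira (not an endowed-chair holder).
Mbeki and Nakamura both have years of continuous service 12 years, so the next rule applies.
Among Mbeki and Nakamura, by date the degree was conferred (earlier first): Mbeki (1 Oct 2011) before Nakamura (22 Dec 2011).
Amari and Lund are each not an endowed-chair holder, so the next rule applies.
Amari and Lund both have years of continuous service 28 years, so the next rule applies.
Among Amari and Lund, by date the degree was conferred (earlier first): Amari (10 Jun 1997) before Lund (20 Jan 1999).
Full order: Harlow, Novak, Mbeki, Nakamura, Pereira, Amari, Lund.

Harlow, Novak, Mbeki, Nakamura, Pereira, Amari, Lund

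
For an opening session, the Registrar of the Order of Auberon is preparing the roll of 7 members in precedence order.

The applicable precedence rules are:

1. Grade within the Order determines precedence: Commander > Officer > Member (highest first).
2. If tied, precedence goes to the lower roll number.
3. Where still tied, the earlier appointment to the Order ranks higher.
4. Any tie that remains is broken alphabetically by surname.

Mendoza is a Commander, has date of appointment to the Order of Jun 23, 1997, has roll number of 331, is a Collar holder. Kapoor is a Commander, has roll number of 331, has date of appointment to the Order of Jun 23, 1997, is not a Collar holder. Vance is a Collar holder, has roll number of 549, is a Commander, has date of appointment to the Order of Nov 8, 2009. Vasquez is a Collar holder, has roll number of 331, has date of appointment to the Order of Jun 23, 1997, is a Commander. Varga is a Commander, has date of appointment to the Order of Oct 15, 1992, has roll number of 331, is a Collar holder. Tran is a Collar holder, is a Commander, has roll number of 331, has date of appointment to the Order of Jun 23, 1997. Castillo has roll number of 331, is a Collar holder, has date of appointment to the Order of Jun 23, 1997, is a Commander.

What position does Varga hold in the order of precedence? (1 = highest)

By grade within the Order: Varga, Castillo, Kapoor, Mendoza, Tran, Vasquez and Vance (Commander).
Among Varga, Castillo, Kapoor, Mendoza, Tran, Vasquez and Vance, by roll number (lower first): Varga, Castillo, Kapoor, Mendoza, Tran and Vasquez (331) before Vance (549).
Among Varga, Castillo, Kapoor, Mendoza, Tran and Vasquez, by date of appointment to the Order (earlier first): Varga (Oct 15, 1992) before Castillo, Kapoor, Mendoza, Tran and Vasquez (Jun 23, 1997).
Among Castillo, Kapoor, Mendoza, Tran and Vasquez, alphabetically by surname: Castillo before Kapoor before Mendoza before Tran before Vasquez.
Order: Varga, Castillo, Kapoor, Mendoza, Tran, Vasquez, Vance. So position 1.

1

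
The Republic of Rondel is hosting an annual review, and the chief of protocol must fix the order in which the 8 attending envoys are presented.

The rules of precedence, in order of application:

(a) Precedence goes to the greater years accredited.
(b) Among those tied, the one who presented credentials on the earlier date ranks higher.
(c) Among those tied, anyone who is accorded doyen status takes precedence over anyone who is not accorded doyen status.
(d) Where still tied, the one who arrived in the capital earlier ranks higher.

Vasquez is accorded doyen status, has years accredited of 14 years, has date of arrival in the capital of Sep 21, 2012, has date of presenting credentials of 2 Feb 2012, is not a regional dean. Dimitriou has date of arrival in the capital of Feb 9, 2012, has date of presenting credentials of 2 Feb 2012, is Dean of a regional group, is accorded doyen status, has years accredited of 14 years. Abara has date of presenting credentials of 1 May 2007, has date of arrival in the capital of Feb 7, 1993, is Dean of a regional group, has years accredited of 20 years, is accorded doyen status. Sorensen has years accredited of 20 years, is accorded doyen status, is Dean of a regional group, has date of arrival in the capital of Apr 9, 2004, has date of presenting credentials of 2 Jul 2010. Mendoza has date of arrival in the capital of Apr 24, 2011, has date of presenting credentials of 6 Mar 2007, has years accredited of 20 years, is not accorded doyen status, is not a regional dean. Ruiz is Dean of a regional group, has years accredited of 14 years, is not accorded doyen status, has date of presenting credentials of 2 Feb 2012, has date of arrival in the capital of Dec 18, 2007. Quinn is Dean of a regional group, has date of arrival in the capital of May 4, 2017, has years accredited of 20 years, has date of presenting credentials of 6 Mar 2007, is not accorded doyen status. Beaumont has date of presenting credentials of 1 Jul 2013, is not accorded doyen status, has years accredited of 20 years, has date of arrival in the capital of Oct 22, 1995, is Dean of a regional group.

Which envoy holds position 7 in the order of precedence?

Vasquez

By years accredited (higher first): Mendoza, Quinn, Abara, Sorensen and Beaumont (each 20 years); then Dimitriou, Vasquez and Ruiz (each 14 years).
Among Mendoza, Quinn, Abara, Sorensen and Beaumont, by date of presenting credentials (earlier first): Mendoza and Quinn (6 Mar 2007) before Abara (1 May 2007) before Sorensen (2 Jul 2010) before Beaumont (1 Jul 2013).
Mendoza and Quinn are each not accorded doyen status, so the next rule applies.
Among Mendoza and Quinn, by date of arrival in the capital (earlier first): Mendoza (Apr 24, 2011) before Quinn (May 4, 2017).
Dimitriou, Vasquez and Ruiz all have date of presenting credentials 2 Feb 2012, so the next rule applies.
Among Dimitriou, Vasquez and Ruiz, accorded doyen status before not accorded doyen status: Dimitriou and Vasquez (accorded doyen status) before Ruiz (not accorded doyen status).
Among Dimitriou and Vasquez, by date of arrival in the capital (earlier first): Dimitriou (Feb 9, 2012) before Vasquez (Sep 21, 2012).
Order: Mendoza, Quinn, Abara, Sorensen, Beaumont, Dimitriou, Vasquez, Ruiz.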